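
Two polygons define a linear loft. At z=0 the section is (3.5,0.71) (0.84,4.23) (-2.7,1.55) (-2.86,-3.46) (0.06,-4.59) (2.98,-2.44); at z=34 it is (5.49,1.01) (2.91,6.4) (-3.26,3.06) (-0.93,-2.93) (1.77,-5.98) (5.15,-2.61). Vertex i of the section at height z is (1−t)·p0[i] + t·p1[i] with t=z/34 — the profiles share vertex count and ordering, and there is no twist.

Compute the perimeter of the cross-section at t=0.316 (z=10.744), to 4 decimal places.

Perimeter at t=0.316: 26.1254

Cross-section at t=0.316: each vertex is (1-t)·p0[i] + t·p1[i].
  v1: (1-0.316)·(3.5,0.71) + 0.316·(5.49,1.01) = (4.1288,0.8048)
  v2: (1-0.316)·(0.84,4.23) + 0.316·(2.91,6.4) = (1.4941,4.9157)
  v3: (1-0.316)·(-2.7,1.55) + 0.316·(-3.26,3.06) = (-2.8770,2.0272)
  v4: (1-0.316)·(-2.86,-3.46) + 0.316·(-0.93,-2.93) = (-2.2501,-3.2925)
  v5: (1-0.316)·(0.06,-4.59) + 0.316·(1.77,-5.98) = (0.6004,-5.0292)
  v6: (1-0.316)·(2.98,-2.44) + 0.316·(5.15,-2.61) = (3.6657,-2.4937)
Perimeter = Σ |v_{i+1} − v_i|:
  edge 1→2: √(-2.6347² + 4.1109²) = 4.8828 (running 4.8828)
  edge 2→3: √(-4.3711² + -2.8886²) = 5.2393 (running 10.1221)
  edge 3→4: √(0.6268² + -5.3197²) = 5.3565 (running 15.4785)
  edge 4→5: √(2.8505² + -1.7367²) = 3.3379 (running 18.8164)
  edge 5→6: √(3.0654² + 2.5355²) = 3.9781 (running 22.7945)
  edge 6→1: √(0.4631² + 3.2985²) = 3.3309 (running 26.1254)
Perimeter = 26.1254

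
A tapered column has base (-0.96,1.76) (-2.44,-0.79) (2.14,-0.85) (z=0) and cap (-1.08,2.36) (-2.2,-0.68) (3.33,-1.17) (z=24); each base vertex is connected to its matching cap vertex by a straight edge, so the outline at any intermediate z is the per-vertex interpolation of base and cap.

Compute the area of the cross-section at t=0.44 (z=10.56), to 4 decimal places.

Area at t=0.44: 7.0759

Cross-section at t=0.44: each vertex is (1-t)·p0[i] + t·p1[i].
  v1: (1-0.44)·(-0.96,1.76) + 0.44·(-1.08,2.36) = (-1.0128,2.0240)
  v2: (1-0.44)·(-2.44,-0.79) + 0.44·(-2.2,-0.68) = (-2.3344,-0.7416)
  v3: (1-0.44)·(2.14,-0.85) + 0.44·(3.33,-1.17) = (2.6636,-0.9908)
Shoelace sum Σ(x_i·y_{i+1} − x_{i+1}·y_i):
  i=1: -1.0128·-0.7416 − -2.3344·2.0240 = +5.4759 (running +5.4759)
  i=2: -2.3344·-0.9908 − 2.6636·-0.7416 = +4.2882 (running +9.7642)
  i=3: 2.6636·2.0240 − -1.0128·-0.9908 = +4.3876 (running +14.1518)
Area = |Σ|/2 = |14.1518|/2 = 7.0759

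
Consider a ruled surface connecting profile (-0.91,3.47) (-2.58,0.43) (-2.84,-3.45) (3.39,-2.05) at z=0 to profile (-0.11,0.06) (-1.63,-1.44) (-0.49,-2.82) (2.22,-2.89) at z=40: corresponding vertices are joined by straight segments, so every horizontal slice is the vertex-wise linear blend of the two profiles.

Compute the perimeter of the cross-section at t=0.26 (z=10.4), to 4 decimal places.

Perimeter at t=0.26: 17.9012

Cross-section at t=0.26: each vertex is (1-t)·p0[i] + t·p1[i].
  v1: (1-0.26)·(-0.91,3.47) + 0.26·(-0.11,0.06) = (-0.7020,2.5834)
  v2: (1-0.26)·(-2.58,0.43) + 0.26·(-1.63,-1.44) = (-2.3330,-0.0562)
  v3: (1-0.26)·(-2.84,-3.45) + 0.26·(-0.49,-2.82) = (-2.2290,-3.2862)
  v4: (1-0.26)·(3.39,-2.05) + 0.26·(2.22,-2.89) = (3.0858,-2.2684)
Perimeter = Σ |v_{i+1} − v_i|:
  edge 1→2: √(-1.6310² + -2.6396²) = 3.1028 (running 3.1028)
  edge 2→3: √(0.1040² + -3.2300²) = 3.2317 (running 6.3345)
  edge 3→4: √(5.3148² + 1.0178²) = 5.4114 (running 11.7459)
  edge 4→1: √(-3.7878² + 4.8518²) = 6.1553 (running 17.9012)
Perimeter = 17.9012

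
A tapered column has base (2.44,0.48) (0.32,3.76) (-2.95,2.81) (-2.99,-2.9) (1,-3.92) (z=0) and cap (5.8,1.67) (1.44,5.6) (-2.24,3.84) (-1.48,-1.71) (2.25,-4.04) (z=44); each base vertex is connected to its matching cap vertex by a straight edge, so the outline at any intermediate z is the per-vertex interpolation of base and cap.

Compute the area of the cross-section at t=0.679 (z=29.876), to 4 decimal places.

Cross-section at t=0.679: each vertex is (1-t)·p0[i] + t·p1[i].
  v1: (1-0.679)·(2.44,0.48) + 0.679·(5.8,1.67) = (4.7214,1.2880)
  v2: (1-0.679)·(0.32,3.76) + 0.679·(1.44,5.6) = (1.0805,5.0094)
  v3: (1-0.679)·(-2.95,2.81) + 0.679·(-2.24,3.84) = (-2.4679,3.5094)
  v4: (1-0.679)·(-2.99,-2.9) + 0.679·(-1.48,-1.71) = (-1.9647,-2.0920)
  v5: (1-0.679)·(1,-3.92) + 0.679·(2.25,-4.04) = (1.8488,-4.0015)
Shoelace sum Σ(x_i·y_{i+1} − x_{i+1}·y_i):
  i=1: 4.7214·5.0094 − 1.0805·1.2880 = +22.2597 (running +22.2597)
  i=2: 1.0805·3.5094 − -2.4679·5.0094 = +16.1545 (running +38.4142)
  i=3: -2.4679·-2.0920 − -1.9647·3.5094 = +12.0577 (running +50.4719)
  i=4: -1.9647·-4.0015 − 1.8488·-2.0920 = +11.7293 (running +62.2012)
  i=5: 1.8488·1.2880 − 4.7214·-4.0015 = +21.2740 (running +83.4752)
Area = |Σ|/2 = |83.4752|/2 = 41.7376

Area at t=0.679: 41.7376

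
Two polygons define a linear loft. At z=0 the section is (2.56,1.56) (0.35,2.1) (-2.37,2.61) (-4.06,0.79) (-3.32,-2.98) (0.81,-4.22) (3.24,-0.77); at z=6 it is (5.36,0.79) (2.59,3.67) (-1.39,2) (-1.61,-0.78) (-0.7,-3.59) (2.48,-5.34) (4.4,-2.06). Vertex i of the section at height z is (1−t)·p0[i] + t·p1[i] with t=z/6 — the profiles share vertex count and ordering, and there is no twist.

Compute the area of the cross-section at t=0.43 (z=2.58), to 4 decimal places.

Cross-section at t=0.43: each vertex is (1-t)·p0[i] + t·p1[i].
  v1: (1-0.43)·(2.56,1.56) + 0.43·(5.36,0.79) = (3.7640,1.2289)
  v2: (1-0.43)·(0.35,2.1) + 0.43·(2.59,3.67) = (1.3132,2.7751)
  v3: (1-0.43)·(-2.37,2.61) + 0.43·(-1.39,2) = (-1.9486,2.3477)
  v4: (1-0.43)·(-4.06,0.79) + 0.43·(-1.61,-0.78) = (-3.0065,0.1149)
  v5: (1-0.43)·(-3.32,-2.98) + 0.43·(-0.7,-3.59) = (-2.1934,-3.2423)
  v6: (1-0.43)·(0.81,-4.22) + 0.43·(2.48,-5.34) = (1.5281,-4.7016)
  v7: (1-0.43)·(3.24,-0.77) + 0.43·(4.4,-2.06) = (3.7388,-1.3247)
Shoelace sum Σ(x_i·y_{i+1} − x_{i+1}·y_i):
  i=1: 3.7640·2.7751 − 1.3132·1.2289 = +8.8317 (running +8.8317)
  i=2: 1.3132·2.3477 − -1.9486·2.7751 = +8.4906 (running +17.3222)
  i=3: -1.9486·0.1149 − -3.0065·2.3477 = +6.8345 (running +24.1567)
  i=4: -3.0065·-3.2423 − -2.1934·0.1149 = +10.0000 (running +34.1567)
  i=5: -2.1934·-4.7016 − 1.5281·-3.2423 = +15.2670 (running +49.4238)
  i=6: 1.5281·-1.3247 − 3.7388·-4.7016 = +15.5541 (running +64.9778)
  i=7: 3.7388·1.2289 − 3.7640·-1.3247 = +9.5808 (running +74.5586)
Area = |Σ|/2 = |74.5586|/2 = 37.2793

Area at t=0.43: 37.2793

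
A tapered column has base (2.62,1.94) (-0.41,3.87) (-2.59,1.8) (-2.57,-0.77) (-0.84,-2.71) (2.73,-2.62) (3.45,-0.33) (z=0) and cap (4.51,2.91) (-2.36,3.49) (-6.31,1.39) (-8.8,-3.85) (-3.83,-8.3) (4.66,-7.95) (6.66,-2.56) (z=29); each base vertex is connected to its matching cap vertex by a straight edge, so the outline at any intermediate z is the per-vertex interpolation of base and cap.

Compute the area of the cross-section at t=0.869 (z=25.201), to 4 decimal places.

Cross-section at t=0.869: each vertex is (1-t)·p0[i] + t·p1[i].
  v1: (1-0.869)·(2.62,1.94) + 0.869·(4.51,2.91) = (4.2624,2.7829)
  v2: (1-0.869)·(-0.41,3.87) + 0.869·(-2.36,3.49) = (-2.1046,3.5398)
  v3: (1-0.869)·(-2.59,1.8) + 0.869·(-6.31,1.39) = (-5.8227,1.4437)
  v4: (1-0.869)·(-2.57,-0.77) + 0.869·(-8.8,-3.85) = (-7.9839,-3.4465)
  v5: (1-0.869)·(-0.84,-2.71) + 0.869·(-3.83,-8.3) = (-3.4383,-7.5677)
  v6: (1-0.869)·(2.73,-2.62) + 0.869·(4.66,-7.95) = (4.4072,-7.2518)
  v7: (1-0.869)·(3.45,-0.33) + 0.869·(6.66,-2.56) = (6.2395,-2.2679)
Shoelace sum Σ(x_i·y_{i+1} − x_{i+1}·y_i):
  i=1: 4.2624·3.5398 − -2.1046·2.7829 = +20.9448 (running +20.9448)
  i=2: -2.1046·1.4437 − -5.8227·3.5398 = +17.5726 (running +38.5175)
  i=3: -5.8227·-3.4465 − -7.9839·1.4437 = +31.5944 (running +70.1118)
  i=4: -7.9839·-7.5677 − -3.4383·-3.4465 = +48.5694 (running +118.6812)
  i=5: -3.4383·-7.2518 − 4.4072·-7.5677 = +58.2860 (running +176.9673)
  i=6: 4.4072·-2.2679 − 6.2395·-7.2518 = +35.2525 (running +212.2197)
  i=7: 6.2395·2.7829 − 4.2624·-2.2679 = +27.0307 (running +239.2504)
Area = |Σ|/2 = |239.2504|/2 = 119.6252

Area at t=0.869: 119.6252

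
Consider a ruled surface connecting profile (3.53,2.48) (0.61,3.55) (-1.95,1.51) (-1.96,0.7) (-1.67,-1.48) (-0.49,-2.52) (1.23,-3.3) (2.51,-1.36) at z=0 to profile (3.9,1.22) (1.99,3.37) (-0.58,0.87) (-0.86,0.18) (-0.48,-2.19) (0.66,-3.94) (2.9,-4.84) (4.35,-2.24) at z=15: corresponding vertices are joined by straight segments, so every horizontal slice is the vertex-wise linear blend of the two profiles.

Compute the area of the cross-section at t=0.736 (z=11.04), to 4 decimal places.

Cross-section at t=0.736: each vertex is (1-t)·p0[i] + t·p1[i].
  v1: (1-0.736)·(3.53,2.48) + 0.736·(3.9,1.22) = (3.8023,1.5526)
  v2: (1-0.736)·(0.61,3.55) + 0.736·(1.99,3.37) = (1.6257,3.4175)
  v3: (1-0.736)·(-1.95,1.51) + 0.736·(-0.58,0.87) = (-0.9417,1.0390)
  v4: (1-0.736)·(-1.96,0.7) + 0.736·(-0.86,0.18) = (-1.1504,0.3173)
  v5: (1-0.736)·(-1.67,-1.48) + 0.736·(-0.48,-2.19) = (-0.7942,-2.0026)
  v6: (1-0.736)·(-0.49,-2.52) + 0.736·(0.66,-3.94) = (0.3564,-3.5651)
  v7: (1-0.736)·(1.23,-3.3) + 0.736·(2.9,-4.84) = (2.4591,-4.4334)
  v8: (1-0.736)·(2.51,-1.36) + 0.736·(4.35,-2.24) = (3.8642,-2.0077)
Shoelace sum Σ(x_i·y_{i+1} − x_{i+1}·y_i):
  i=1: 3.8023·3.4175 − 1.6257·1.5526 = +10.4704 (running +10.4704)
  i=2: 1.6257·1.0390 − -0.9417·3.4175 = +4.9072 (running +15.3776)
  i=3: -0.9417·0.3173 − -1.1504·1.0390 = +0.8964 (running +16.2741)
  i=4: -1.1504·-2.0026 − -0.7942·0.3173 = +2.5557 (running +18.8298)
  i=5: -0.7942·-3.5651 − 0.3564·-2.0026 = +3.5450 (running +22.3748)
  i=6: 0.3564·-4.4334 − 2.4591·-3.5651 = +7.1870 (running +29.5618)
  i=7: 2.4591·-2.0077 − 3.8642·-4.4334 = +12.1948 (running +41.7565)
  i=8: 3.8642·1.5526 − 3.8023·-2.0077 = +13.6336 (running +55.3901)
Area = |Σ|/2 = |55.3901|/2 = 27.6951

Area at t=0.736: 27.6951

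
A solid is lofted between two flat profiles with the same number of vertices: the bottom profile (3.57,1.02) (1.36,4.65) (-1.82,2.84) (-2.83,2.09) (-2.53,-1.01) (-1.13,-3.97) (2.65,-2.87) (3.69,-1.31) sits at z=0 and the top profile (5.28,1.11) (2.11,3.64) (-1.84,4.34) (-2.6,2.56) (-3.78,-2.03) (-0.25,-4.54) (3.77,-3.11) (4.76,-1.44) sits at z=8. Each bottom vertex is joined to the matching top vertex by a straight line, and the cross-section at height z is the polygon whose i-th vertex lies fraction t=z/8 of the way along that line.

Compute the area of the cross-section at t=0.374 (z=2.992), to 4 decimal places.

Cross-section at t=0.374: each vertex is (1-t)·p0[i] + t·p1[i].
  v1: (1-0.374)·(3.57,1.02) + 0.374·(5.28,1.11) = (4.2095,1.0537)
  v2: (1-0.374)·(1.36,4.65) + 0.374·(2.11,3.64) = (1.6405,4.2723)
  v3: (1-0.374)·(-1.82,2.84) + 0.374·(-1.84,4.34) = (-1.8275,3.4010)
  v4: (1-0.374)·(-2.83,2.09) + 0.374·(-2.6,2.56) = (-2.7440,2.2658)
  v5: (1-0.374)·(-2.53,-1.01) + 0.374·(-3.78,-2.03) = (-2.9975,-1.3915)
  v6: (1-0.374)·(-1.13,-3.97) + 0.374·(-0.25,-4.54) = (-0.8009,-4.1832)
  v7: (1-0.374)·(2.65,-2.87) + 0.374·(3.77,-3.11) = (3.0689,-2.9598)
  v8: (1-0.374)·(3.69,-1.31) + 0.374·(4.76,-1.44) = (4.0902,-1.3586)
Shoelace sum Σ(x_i·y_{i+1} − x_{i+1}·y_i):
  i=1: 4.2095·4.2723 − 1.6405·1.0537 = +16.2557 (running +16.2557)
  i=2: 1.6405·3.4010 − -1.8275·4.2723 = +13.3868 (running +29.6425)
  i=3: -1.8275·2.2658 − -2.7440·3.4010 = +5.1916 (running +34.8341)
  i=4: -2.7440·-1.3915 − -2.9975·2.2658 = +10.6099 (running +45.4440)
  i=5: -2.9975·-4.1832 − -0.8009·-1.3915 = +11.4247 (running +56.8687)
  i=6: -0.8009·-2.9598 − 3.0689·-4.1832 = +15.2081 (running +72.0768)
  i=7: 3.0689·-1.3586 − 4.0902·-2.9598 = +7.9365 (running +80.0133)
  i=8: 4.0902·1.0537 − 4.2095·-1.3586 = +10.0288 (running +90.0421)
Area = |Σ|/2 = |90.0421|/2 = 45.0211

Area at t=0.374: 45.0211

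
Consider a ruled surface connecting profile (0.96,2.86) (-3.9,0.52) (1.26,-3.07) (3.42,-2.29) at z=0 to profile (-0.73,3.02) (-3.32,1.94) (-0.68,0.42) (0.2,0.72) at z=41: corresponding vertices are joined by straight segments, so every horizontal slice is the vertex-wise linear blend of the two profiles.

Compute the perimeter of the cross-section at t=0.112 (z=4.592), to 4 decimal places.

Perimeter at t=0.112: 18.5146

Cross-section at t=0.112: each vertex is (1-t)·p0[i] + t·p1[i].
  v1: (1-0.112)·(0.96,2.86) + 0.112·(-0.73,3.02) = (0.7707,2.8779)
  v2: (1-0.112)·(-3.9,0.52) + 0.112·(-3.32,1.94) = (-3.8350,0.6790)
  v3: (1-0.112)·(1.26,-3.07) + 0.112·(-0.68,0.42) = (1.0427,-2.6791)
  v4: (1-0.112)·(3.42,-2.29) + 0.112·(0.2,0.72) = (3.0594,-1.9529)
Perimeter = Σ |v_{i+1} − v_i|:
  edge 1→2: √(-4.6058² + -2.1989²) = 5.1037 (running 5.1037)
  edge 2→3: √(4.8778² + -3.3582²) = 5.9220 (running 11.0257)
  edge 3→4: √(2.0166² + 0.7262²) = 2.1434 (running 13.1691)
  edge 4→1: √(-2.2886² + 4.8308²) = 5.3455 (running 18.5146)
Perimeter = 18.5146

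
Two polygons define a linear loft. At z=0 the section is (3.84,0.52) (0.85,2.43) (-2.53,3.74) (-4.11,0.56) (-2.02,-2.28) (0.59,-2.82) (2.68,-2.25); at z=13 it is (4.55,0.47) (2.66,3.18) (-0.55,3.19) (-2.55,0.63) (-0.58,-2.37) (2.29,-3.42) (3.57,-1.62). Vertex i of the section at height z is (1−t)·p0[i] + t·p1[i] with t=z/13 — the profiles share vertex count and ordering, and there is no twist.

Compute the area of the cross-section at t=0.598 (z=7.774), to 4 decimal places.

Area at t=0.598: 32.0659

Cross-section at t=0.598: each vertex is (1-t)·p0[i] + t·p1[i].
  v1: (1-0.598)·(3.84,0.52) + 0.598·(4.55,0.47) = (4.2646,0.4901)
  v2: (1-0.598)·(0.85,2.43) + 0.598·(2.66,3.18) = (1.9324,2.8785)
  v3: (1-0.598)·(-2.53,3.74) + 0.598·(-0.55,3.19) = (-1.3460,3.4111)
  v4: (1-0.598)·(-4.11,0.56) + 0.598·(-2.55,0.63) = (-3.1771,0.6019)
  v5: (1-0.598)·(-2.02,-2.28) + 0.598·(-0.58,-2.37) = (-1.1589,-2.3338)
  v6: (1-0.598)·(0.59,-2.82) + 0.598·(2.29,-3.42) = (1.6066,-3.1788)
  v7: (1-0.598)·(2.68,-2.25) + 0.598·(3.57,-1.62) = (3.2122,-1.8733)
Shoelace sum Σ(x_i·y_{i+1} − x_{i+1}·y_i):
  i=1: 4.2646·2.8785 − 1.9324·0.4901 = +11.3285 (running +11.3285)
  i=2: 1.9324·3.4111 − -1.3460·2.8785 = +10.4659 (running +21.7944)
  i=3: -1.3460·0.6019 − -3.1771·3.4111 = +10.0274 (running +31.8218)
  i=4: -3.1771·-2.3338 − -1.1589·0.6019 = +8.1123 (running +39.9341)
  i=5: -1.1589·-3.1788 − 1.6066·-2.3338 = +7.4334 (running +47.3675)
  i=6: 1.6066·-1.8733 − 3.2122·-3.1788 = +7.2014 (running +54.5689)
  i=7: 3.2122·0.4901 − 4.2646·-1.8733 = +9.5630 (running +64.1319)
Area = |Σ|/2 = |64.1319|/2 = 32.0659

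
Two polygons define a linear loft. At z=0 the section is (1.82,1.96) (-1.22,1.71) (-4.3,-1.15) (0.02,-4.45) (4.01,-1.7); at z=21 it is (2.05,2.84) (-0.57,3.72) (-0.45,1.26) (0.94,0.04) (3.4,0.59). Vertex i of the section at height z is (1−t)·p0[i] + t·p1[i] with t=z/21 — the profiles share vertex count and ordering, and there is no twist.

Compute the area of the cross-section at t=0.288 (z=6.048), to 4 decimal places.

Cross-section at t=0.288: each vertex is (1-t)·p0[i] + t·p1[i].
  v1: (1-0.288)·(1.82,1.96) + 0.288·(2.05,2.84) = (1.8862,2.2134)
  v2: (1-0.288)·(-1.22,1.71) + 0.288·(-0.57,3.72) = (-1.0328,2.2889)
  v3: (1-0.288)·(-4.3,-1.15) + 0.288·(-0.45,1.26) = (-3.1912,-0.4559)
  v4: (1-0.288)·(0.02,-4.45) + 0.288·(0.94,0.04) = (0.2850,-3.1569)
  v5: (1-0.288)·(4.01,-1.7) + 0.288·(3.4,0.59) = (3.8343,-1.0405)
Shoelace sum Σ(x_i·y_{i+1} − x_{i+1}·y_i):
  i=1: 1.8862·2.2889 − -1.0328·2.2134 = +6.6034 (running +6.6034)
  i=2: -1.0328·-0.4559 − -3.1912·2.2889 = +7.7751 (running +14.3786)
  i=3: -3.1912·-3.1569 − 0.2850·-0.4559 = +10.2042 (running +24.5827)
  i=4: 0.2850·-1.0405 − 3.8343·-3.1569 = +11.8080 (running +36.3907)
  i=5: 3.8343·2.2134 − 1.8862·-1.0405 = +10.4496 (running +46.8403)
Area = |Σ|/2 = |46.8403|/2 = 23.4202

Area at t=0.288: 23.4202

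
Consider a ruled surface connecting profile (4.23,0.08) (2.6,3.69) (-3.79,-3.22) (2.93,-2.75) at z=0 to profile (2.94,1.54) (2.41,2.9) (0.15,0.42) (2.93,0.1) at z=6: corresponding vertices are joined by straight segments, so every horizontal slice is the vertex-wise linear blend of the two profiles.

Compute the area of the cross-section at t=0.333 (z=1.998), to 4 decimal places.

Cross-section at t=0.333: each vertex is (1-t)·p0[i] + t·p1[i].
  v1: (1-0.333)·(4.23,0.08) + 0.333·(2.94,1.54) = (3.8004,0.5662)
  v2: (1-0.333)·(2.6,3.69) + 0.333·(2.41,2.9) = (2.5367,3.4269)
  v3: (1-0.333)·(-3.79,-3.22) + 0.333·(0.15,0.42) = (-2.4780,-2.0079)
  v4: (1-0.333)·(2.93,-2.75) + 0.333·(2.93,0.1) = (2.9300,-1.8010)
Shoelace sum Σ(x_i·y_{i+1} − x_{i+1}·y_i):
  i=1: 3.8004·3.4269 − 2.5367·0.5662 = +11.5876 (running +11.5876)
  i=2: 2.5367·-2.0079 − -2.4780·3.4269 = +3.3984 (running +14.9860)
  i=3: -2.4780·-1.8010 − 2.9300·-2.0079 = +10.3458 (running +25.3318)
  i=4: 2.9300·0.5662 − 3.8004·-1.8010 = +8.5033 (running +33.8351)
Area = |Σ|/2 = |33.8351|/2 = 16.9175

Area at t=0.333: 16.9175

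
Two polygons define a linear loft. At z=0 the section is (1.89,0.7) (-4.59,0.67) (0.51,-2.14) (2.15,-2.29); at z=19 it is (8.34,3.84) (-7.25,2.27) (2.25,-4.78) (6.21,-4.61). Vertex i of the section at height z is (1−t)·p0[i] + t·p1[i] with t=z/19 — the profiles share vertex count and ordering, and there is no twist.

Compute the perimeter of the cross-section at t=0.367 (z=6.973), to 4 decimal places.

Cross-section at t=0.367: each vertex is (1-t)·p0[i] + t·p1[i].
  v1: (1-0.367)·(1.89,0.7) + 0.367·(8.34,3.84) = (4.2571,1.8524)
  v2: (1-0.367)·(-4.59,0.67) + 0.367·(-7.25,2.27) = (-5.5662,1.2572)
  v3: (1-0.367)·(0.51,-2.14) + 0.367·(2.25,-4.78) = (1.1486,-3.1089)
  v4: (1-0.367)·(2.15,-2.29) + 0.367·(6.21,-4.61) = (3.6400,-3.1414)
Perimeter = Σ |v_{i+1} − v_i|:
  edge 1→2: √(-9.8234² + -0.5952²) = 9.8414 (running 9.8414)
  edge 2→3: √(6.7148² + -4.3661²) = 8.0094 (running 17.8508)
  edge 3→4: √(2.4914² + -0.0326²) = 2.4917 (running 20.3425)
  edge 4→1: √(0.6171² + 4.9938²) = 5.0318 (running 25.3743)
Perimeter = 25.3743

Perimeter at t=0.367: 25.3743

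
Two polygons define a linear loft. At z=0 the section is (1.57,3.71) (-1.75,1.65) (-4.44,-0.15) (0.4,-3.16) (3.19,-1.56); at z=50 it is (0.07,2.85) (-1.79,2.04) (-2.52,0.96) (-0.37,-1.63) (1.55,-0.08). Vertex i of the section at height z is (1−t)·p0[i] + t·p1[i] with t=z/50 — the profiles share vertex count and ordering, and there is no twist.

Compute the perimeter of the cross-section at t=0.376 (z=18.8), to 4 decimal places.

Perimeter at t=0.376: 18.0378

Cross-section at t=0.376: each vertex is (1-t)·p0[i] + t·p1[i].
  v1: (1-0.376)·(1.57,3.71) + 0.376·(0.07,2.85) = (1.0060,3.3866)
  v2: (1-0.376)·(-1.75,1.65) + 0.376·(-1.79,2.04) = (-1.7650,1.7966)
  v3: (1-0.376)·(-4.44,-0.15) + 0.376·(-2.52,0.96) = (-3.7181,0.2674)
  v4: (1-0.376)·(0.4,-3.16) + 0.376·(-0.37,-1.63) = (0.1105,-2.5847)
  v5: (1-0.376)·(3.19,-1.56) + 0.376·(1.55,-0.08) = (2.5734,-1.0035)
Perimeter = Σ |v_{i+1} − v_i|:
  edge 1→2: √(-2.7710² + -1.5900²) = 3.1948 (running 3.1948)
  edge 2→3: √(-1.9530² + -1.5293²) = 2.4805 (running 5.6753)
  edge 3→4: √(3.8286² + -2.8521²) = 4.7741 (running 10.4495)
  edge 4→5: √(2.4629² + 1.5812²) = 2.9268 (running 13.3762)
  edge 5→1: √(-1.5674² + 4.3902²) = 4.6616 (running 18.0378)
Perimeter = 18.0378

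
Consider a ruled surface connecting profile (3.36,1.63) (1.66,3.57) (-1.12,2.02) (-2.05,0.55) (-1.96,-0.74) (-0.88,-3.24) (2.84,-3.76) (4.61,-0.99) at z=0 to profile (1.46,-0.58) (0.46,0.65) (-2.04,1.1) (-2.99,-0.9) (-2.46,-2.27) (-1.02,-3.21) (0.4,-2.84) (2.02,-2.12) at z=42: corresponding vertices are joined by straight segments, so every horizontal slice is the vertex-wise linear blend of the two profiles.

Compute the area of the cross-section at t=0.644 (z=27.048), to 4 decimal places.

Cross-section at t=0.644: each vertex is (1-t)·p0[i] + t·p1[i].
  v1: (1-0.644)·(3.36,1.63) + 0.644·(1.46,-0.58) = (2.1364,0.2068)
  v2: (1-0.644)·(1.66,3.57) + 0.644·(0.46,0.65) = (0.8872,1.6895)
  v3: (1-0.644)·(-1.12,2.02) + 0.644·(-2.04,1.1) = (-1.7125,1.4275)
  v4: (1-0.644)·(-2.05,0.55) + 0.644·(-2.99,-0.9) = (-2.6554,-0.3838)
  v5: (1-0.644)·(-1.96,-0.74) + 0.644·(-2.46,-2.27) = (-2.2820,-1.7253)
  v6: (1-0.644)·(-0.88,-3.24) + 0.644·(-1.02,-3.21) = (-0.9702,-3.2207)
  v7: (1-0.644)·(2.84,-3.76) + 0.644·(0.4,-2.84) = (1.2686,-3.1675)
  v8: (1-0.644)·(4.61,-0.99) + 0.644·(2.02,-2.12) = (2.9420,-1.7177)
Shoelace sum Σ(x_i·y_{i+1} − x_{i+1}·y_i):
  i=1: 2.1364·1.6895 − 0.8872·0.2068 = +3.4261 (running +3.4261)
  i=2: 0.8872·1.4275 − -1.7125·1.6895 = +4.1598 (running +7.5858)
  i=3: -1.7125·-0.3838 − -2.6554·1.4275 = +4.4478 (running +12.0336)
  i=4: -2.6554·-1.7253 − -2.2820·-0.3838 = +3.7055 (running +15.7392)
  i=5: -2.2820·-3.2207 − -0.9702·-1.7253 = +5.6758 (running +21.4149)
  i=6: -0.9702·-3.1675 − 1.2686·-3.2207 = +7.1589 (running +28.5738)
  i=7: 1.2686·-1.7177 − 2.9420·-3.1675 = +7.1398 (running +35.7136)
  i=8: 2.9420·0.2068 − 2.1364·-1.7177 = +4.2780 (running +39.9916)
Area = |Σ|/2 = |39.9916|/2 = 19.9958

Area at t=0.644: 19.9958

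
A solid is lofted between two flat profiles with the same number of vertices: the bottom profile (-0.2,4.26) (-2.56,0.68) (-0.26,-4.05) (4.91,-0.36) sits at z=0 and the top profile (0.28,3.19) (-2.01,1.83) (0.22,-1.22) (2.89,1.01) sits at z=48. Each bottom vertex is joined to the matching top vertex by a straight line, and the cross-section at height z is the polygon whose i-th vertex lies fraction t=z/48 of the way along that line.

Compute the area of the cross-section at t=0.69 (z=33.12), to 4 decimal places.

Area at t=0.69: 16.0315

Cross-section at t=0.69: each vertex is (1-t)·p0[i] + t·p1[i].
  v1: (1-0.69)·(-0.2,4.26) + 0.69·(0.28,3.19) = (0.1312,3.5217)
  v2: (1-0.69)·(-2.56,0.68) + 0.69·(-2.01,1.83) = (-2.1805,1.4735)
  v3: (1-0.69)·(-0.26,-4.05) + 0.69·(0.22,-1.22) = (0.0712,-2.0973)
  v4: (1-0.69)·(4.91,-0.36) + 0.69·(2.89,1.01) = (3.5162,0.5853)
Shoelace sum Σ(x_i·y_{i+1} − x_{i+1}·y_i):
  i=1: 0.1312·1.4735 − -2.1805·3.5217 = +7.8724 (running +7.8724)
  i=2: -2.1805·-2.0973 − 0.0712·1.4735 = +4.4682 (running +12.3406)
  i=3: 0.0712·0.5853 − 3.5162·-2.0973 = +7.4162 (running +19.7568)
  i=4: 3.5162·3.5217 − 0.1312·0.5853 = +12.3062 (running +32.0630)
Area = |Σ|/2 = |32.0630|/2 = 16.0315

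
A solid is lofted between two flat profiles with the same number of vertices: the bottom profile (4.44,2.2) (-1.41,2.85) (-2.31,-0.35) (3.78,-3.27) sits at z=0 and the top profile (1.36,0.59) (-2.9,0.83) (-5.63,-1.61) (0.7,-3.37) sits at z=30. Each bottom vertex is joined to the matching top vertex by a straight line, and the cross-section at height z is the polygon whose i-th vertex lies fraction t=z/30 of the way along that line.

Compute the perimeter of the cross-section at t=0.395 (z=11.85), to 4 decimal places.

Cross-section at t=0.395: each vertex is (1-t)·p0[i] + t·p1[i].
  v1: (1-0.395)·(4.44,2.2) + 0.395·(1.36,0.59) = (3.2234,1.5640)
  v2: (1-0.395)·(-1.41,2.85) + 0.395·(-2.9,0.83) = (-1.9985,2.0521)
  v3: (1-0.395)·(-2.31,-0.35) + 0.395·(-5.63,-1.61) = (-3.6214,-0.8477)
  v4: (1-0.395)·(3.78,-3.27) + 0.395·(0.7,-3.37) = (2.5634,-3.3095)
Perimeter = Σ |v_{i+1} − v_i|:
  edge 1→2: √(-5.2219² + 0.4881²) = 5.2447 (running 5.2447)
  edge 2→3: √(-1.6229² + -2.8998²) = 3.3230 (running 8.5677)
  edge 3→4: √(6.1848² + -2.4618²) = 6.6567 (running 15.2245)
  edge 4→1: √(0.6600² + 4.8735²) = 4.9180 (running 20.1425)
Perimeter = 20.1425

Perimeter at t=0.395: 20.1425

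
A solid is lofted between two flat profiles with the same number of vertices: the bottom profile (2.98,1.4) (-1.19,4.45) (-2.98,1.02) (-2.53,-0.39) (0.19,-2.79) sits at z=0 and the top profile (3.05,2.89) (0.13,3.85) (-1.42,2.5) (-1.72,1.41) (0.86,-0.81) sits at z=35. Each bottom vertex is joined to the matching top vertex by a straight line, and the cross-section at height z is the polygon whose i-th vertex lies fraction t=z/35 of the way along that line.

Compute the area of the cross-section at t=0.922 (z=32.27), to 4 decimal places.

Area at t=0.922: 13.0134

Cross-section at t=0.922: each vertex is (1-t)·p0[i] + t·p1[i].
  v1: (1-0.922)·(2.98,1.4) + 0.922·(3.05,2.89) = (3.0445,2.7738)
  v2: (1-0.922)·(-1.19,4.45) + 0.922·(0.13,3.85) = (0.0270,3.8968)
  v3: (1-0.922)·(-2.98,1.02) + 0.922·(-1.42,2.5) = (-1.5417,2.3846)
  v4: (1-0.922)·(-2.53,-0.39) + 0.922·(-1.72,1.41) = (-1.7832,1.2696)
  v5: (1-0.922)·(0.19,-2.79) + 0.922·(0.86,-0.81) = (0.8077,-0.9644)
Shoelace sum Σ(x_i·y_{i+1} − x_{i+1}·y_i):
  i=1: 3.0445·3.8968 − 0.0270·2.7738 = +11.7890 (running +11.7890)
  i=2: 0.0270·2.3846 − -1.5417·3.8968 = +6.0721 (running +17.8611)
  i=3: -1.5417·1.2696 − -1.7832·2.3846 = +2.2948 (running +20.1558)
  i=4: -1.7832·-0.9644 − 0.8077·1.2696 = +0.6943 (running +20.8501)
  i=5: 0.8077·2.7738 − 3.0445·-0.9644 = +5.1768 (running +26.0269)
Area = |Σ|/2 = |26.0269|/2 = 13.0134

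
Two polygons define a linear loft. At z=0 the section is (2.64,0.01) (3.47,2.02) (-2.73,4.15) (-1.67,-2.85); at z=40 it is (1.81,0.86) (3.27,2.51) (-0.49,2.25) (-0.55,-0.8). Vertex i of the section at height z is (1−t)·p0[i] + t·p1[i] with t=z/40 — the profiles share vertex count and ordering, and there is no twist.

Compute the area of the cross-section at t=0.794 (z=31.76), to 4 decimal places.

Area at t=0.794: 9.3273

Cross-section at t=0.794: each vertex is (1-t)·p0[i] + t·p1[i].
  v1: (1-0.794)·(2.64,0.01) + 0.794·(1.81,0.86) = (1.9810,0.6849)
  v2: (1-0.794)·(3.47,2.02) + 0.794·(3.27,2.51) = (3.3112,2.4091)
  v3: (1-0.794)·(-2.73,4.15) + 0.794·(-0.49,2.25) = (-0.9514,2.6414)
  v4: (1-0.794)·(-1.67,-2.85) + 0.794·(-0.55,-0.8) = (-0.7807,-1.2223)
Shoelace sum Σ(x_i·y_{i+1} − x_{i+1}·y_i):
  i=1: 1.9810·2.4091 − 3.3112·0.6849 = +2.5045 (running +2.5045)
  i=2: 3.3112·2.6414 − -0.9514·2.4091 = +11.0383 (running +13.5427)
  i=3: -0.9514·-1.2223 − -0.7807·2.6414 = +3.2251 (running +16.7679)
  i=4: -0.7807·0.6849 − 1.9810·-1.2223 = +1.8866 (running +18.6545)
Area = |Σ|/2 = |18.6545|/2 = 9.3273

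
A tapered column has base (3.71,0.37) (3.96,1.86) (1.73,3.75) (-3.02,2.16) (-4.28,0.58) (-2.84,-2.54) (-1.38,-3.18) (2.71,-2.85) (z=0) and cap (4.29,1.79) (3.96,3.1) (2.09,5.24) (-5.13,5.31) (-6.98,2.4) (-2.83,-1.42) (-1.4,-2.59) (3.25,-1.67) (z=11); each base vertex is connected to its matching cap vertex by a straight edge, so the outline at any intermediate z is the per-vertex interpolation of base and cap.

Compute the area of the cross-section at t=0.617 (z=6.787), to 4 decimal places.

Cross-section at t=0.617: each vertex is (1-t)·p0[i] + t·p1[i].
  v1: (1-0.617)·(3.71,0.37) + 0.617·(4.29,1.79) = (4.0679,1.2461)
  v2: (1-0.617)·(3.96,1.86) + 0.617·(3.96,3.1) = (3.9600,2.6251)
  v3: (1-0.617)·(1.73,3.75) + 0.617·(2.09,5.24) = (1.9521,4.6693)
  v4: (1-0.617)·(-3.02,2.16) + 0.617·(-5.13,5.31) = (-4.3219,4.1036)
  v5: (1-0.617)·(-4.28,0.58) + 0.617·(-6.98,2.4) = (-5.9459,1.7029)
  v6: (1-0.617)·(-2.84,-2.54) + 0.617·(-2.83,-1.42) = (-2.8338,-1.8490)
  v7: (1-0.617)·(-1.38,-3.18) + 0.617·(-1.4,-2.59) = (-1.3923,-2.8160)
  v8: (1-0.617)·(2.71,-2.85) + 0.617·(3.25,-1.67) = (3.0432,-2.1219)
Shoelace sum Σ(x_i·y_{i+1} − x_{i+1}·y_i):
  i=1: 4.0679·2.6251 − 3.9600·1.2461 = +5.7437 (running +5.7437)
  i=2: 3.9600·4.6693 − 1.9521·2.6251 = +13.3661 (running +19.1098)
  i=3: 1.9521·4.1036 − -4.3219·4.6693 = +28.1909 (running +47.3007)
  i=4: -4.3219·1.7029 − -5.9459·4.1036 = +17.0394 (running +64.3401)
  i=5: -5.9459·-1.8490 − -2.8338·1.7029 = +15.8196 (running +80.1597)
  i=6: -2.8338·-2.8160 − -1.3923·-1.8490 = +5.4056 (running +85.5653)
  i=7: -1.3923·-2.1219 − 3.0432·-2.8160 = +11.5240 (running +97.0892)
  i=8: 3.0432·1.2461 − 4.0679·-2.1219 = +12.4240 (running +109.5132)
Area = |Σ|/2 = |109.5132|/2 = 54.7566

Area at t=0.617: 54.7566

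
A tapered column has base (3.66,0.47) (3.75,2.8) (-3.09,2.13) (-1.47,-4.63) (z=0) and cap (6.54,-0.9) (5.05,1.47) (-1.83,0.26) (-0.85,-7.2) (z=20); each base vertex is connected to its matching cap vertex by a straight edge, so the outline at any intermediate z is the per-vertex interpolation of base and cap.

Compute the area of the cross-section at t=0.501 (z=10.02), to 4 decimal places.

Area at t=0.501: 34.3591

Cross-section at t=0.501: each vertex is (1-t)·p0[i] + t·p1[i].
  v1: (1-0.501)·(3.66,0.47) + 0.501·(6.54,-0.9) = (5.1029,-0.2164)
  v2: (1-0.501)·(3.75,2.8) + 0.501·(5.05,1.47) = (4.4013,2.1337)
  v3: (1-0.501)·(-3.09,2.13) + 0.501·(-1.83,0.26) = (-2.4587,1.1931)
  v4: (1-0.501)·(-1.47,-4.63) + 0.501·(-0.85,-7.2) = (-1.1594,-5.9176)
Shoelace sum Σ(x_i·y_{i+1} − x_{i+1}·y_i):
  i=1: 5.1029·2.1337 − 4.4013·-0.2164 = +11.8402 (running +11.8402)
  i=2: 4.4013·1.1931 − -2.4587·2.1337 = +10.4975 (running +22.3376)
  i=3: -2.4587·-5.9176 − -1.1594·1.1931 = +15.9331 (running +38.2707)
  i=4: -1.1594·-0.2164 − 5.1029·-5.9176 = +30.4475 (running +68.7182)
Area = |Σ|/2 = |68.7182|/2 = 34.3591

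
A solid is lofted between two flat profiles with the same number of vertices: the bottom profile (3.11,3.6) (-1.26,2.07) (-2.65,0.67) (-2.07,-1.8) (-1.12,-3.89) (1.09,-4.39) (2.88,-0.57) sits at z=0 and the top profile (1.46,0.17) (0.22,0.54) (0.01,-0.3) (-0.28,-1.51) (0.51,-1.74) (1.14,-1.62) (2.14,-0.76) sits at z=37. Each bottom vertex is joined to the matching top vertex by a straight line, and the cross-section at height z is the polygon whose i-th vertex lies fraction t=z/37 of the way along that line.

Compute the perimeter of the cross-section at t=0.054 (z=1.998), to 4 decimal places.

Cross-section at t=0.054: each vertex is (1-t)·p0[i] + t·p1[i].
  v1: (1-0.054)·(3.11,3.6) + 0.054·(1.46,0.17) = (3.0209,3.4148)
  v2: (1-0.054)·(-1.26,2.07) + 0.054·(0.22,0.54) = (-1.1801,1.9874)
  v3: (1-0.054)·(-2.65,0.67) + 0.054·(0.01,-0.3) = (-2.5064,0.6176)
  v4: (1-0.054)·(-2.07,-1.8) + 0.054·(-0.28,-1.51) = (-1.9733,-1.7843)
  v5: (1-0.054)·(-1.12,-3.89) + 0.054·(0.51,-1.74) = (-1.0320,-3.7739)
  v6: (1-0.054)·(1.09,-4.39) + 0.054·(1.14,-1.62) = (1.0927,-4.2404)
  v7: (1-0.054)·(2.88,-0.57) + 0.054·(2.14,-0.76) = (2.8400,-0.5803)
Perimeter = Σ |v_{i+1} − v_i|:
  edge 1→2: √(-4.2010² + -1.4274²) = 4.4369 (running 4.4369)
  edge 2→3: √(-1.3263² + -1.3698²) = 1.9066 (running 6.3435)
  edge 3→4: √(0.5330² + -2.4020²) = 2.4604 (running 8.8039)
  edge 4→5: √(0.9414² + -1.9896²) = 2.2010 (running 11.0049)
  edge 5→6: √(2.1247² + -0.4665²) = 2.1753 (running 13.1802)
  edge 6→7: √(1.7473² + 3.6602²) = 4.0559 (running 17.2361)
  edge 7→1: √(0.1809² + 3.9950²) = 3.9991 (running 21.2352)
Perimeter = 21.2352

Perimeter at t=0.054: 21.2352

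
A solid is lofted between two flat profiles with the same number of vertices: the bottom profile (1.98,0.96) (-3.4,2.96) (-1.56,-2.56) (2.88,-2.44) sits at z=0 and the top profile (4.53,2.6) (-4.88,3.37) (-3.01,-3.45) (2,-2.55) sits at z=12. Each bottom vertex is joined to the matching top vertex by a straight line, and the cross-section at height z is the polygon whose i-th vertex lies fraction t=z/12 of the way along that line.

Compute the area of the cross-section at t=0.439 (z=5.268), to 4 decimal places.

Area at t=0.439: 30.0538

Cross-section at t=0.439: each vertex is (1-t)·p0[i] + t·p1[i].
  v1: (1-0.439)·(1.98,0.96) + 0.439·(4.53,2.6) = (3.0995,1.6800)
  v2: (1-0.439)·(-3.4,2.96) + 0.439·(-4.88,3.37) = (-4.0497,3.1400)
  v3: (1-0.439)·(-1.56,-2.56) + 0.439·(-3.01,-3.45) = (-2.1965,-2.9507)
  v4: (1-0.439)·(2.88,-2.44) + 0.439·(2,-2.55) = (2.4937,-2.4883)
Shoelace sum Σ(x_i·y_{i+1} − x_{i+1}·y_i):
  i=1: 3.0995·3.1400 − -4.0497·1.6800 = +16.5356 (running +16.5356)
  i=2: -4.0497·-2.9507 − -2.1965·3.1400 = +18.8467 (running +35.3823)
  i=3: -2.1965·-2.4883 − 2.4937·-2.9507 = +12.8238 (running +48.2061)
  i=4: 2.4937·1.6800 − 3.0995·-2.4883 = +11.9016 (running +60.1077)
Area = |Σ|/2 = |60.1077|/2 = 30.0538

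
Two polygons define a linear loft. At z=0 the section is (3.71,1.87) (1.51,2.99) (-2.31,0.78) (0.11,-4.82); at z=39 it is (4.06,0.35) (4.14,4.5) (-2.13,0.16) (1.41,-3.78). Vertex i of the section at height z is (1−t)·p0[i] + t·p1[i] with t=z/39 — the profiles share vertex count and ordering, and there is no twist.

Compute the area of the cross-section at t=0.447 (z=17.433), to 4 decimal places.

Area at t=0.447: 23.7594

Cross-section at t=0.447: each vertex is (1-t)·p0[i] + t·p1[i].
  v1: (1-0.447)·(3.71,1.87) + 0.447·(4.06,0.35) = (3.8664,1.1906)
  v2: (1-0.447)·(1.51,2.99) + 0.447·(4.14,4.5) = (2.6856,3.6650)
  v3: (1-0.447)·(-2.31,0.78) + 0.447·(-2.13,0.16) = (-2.2295,0.5029)
  v4: (1-0.447)·(0.11,-4.82) + 0.447·(1.41,-3.78) = (0.6911,-4.3551)
Shoelace sum Σ(x_i·y_{i+1} − x_{i+1}·y_i):
  i=1: 3.8664·3.6650 − 2.6856·1.1906 = +10.9730 (running +10.9730)
  i=2: 2.6856·0.5029 − -2.2295·3.6650 = +9.5217 (running +20.4947)
  i=3: -2.2295·-4.3551 − 0.6911·0.5029 = +9.3624 (running +29.8571)
  i=4: 0.6911·1.1906 − 3.8664·-4.3551 = +17.6616 (running +47.5188)
Area = |Σ|/2 = |47.5188|/2 = 23.7594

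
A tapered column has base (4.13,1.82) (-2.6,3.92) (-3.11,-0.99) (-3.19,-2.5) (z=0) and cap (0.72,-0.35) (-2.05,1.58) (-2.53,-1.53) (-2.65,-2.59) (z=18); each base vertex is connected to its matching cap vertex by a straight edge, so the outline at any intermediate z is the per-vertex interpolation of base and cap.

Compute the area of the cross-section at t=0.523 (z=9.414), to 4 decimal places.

Area at t=0.523: 12.9273

Cross-section at t=0.523: each vertex is (1-t)·p0[i] + t·p1[i].
  v1: (1-0.523)·(4.13,1.82) + 0.523·(0.72,-0.35) = (2.3466,0.6851)
  v2: (1-0.523)·(-2.6,3.92) + 0.523·(-2.05,1.58) = (-2.3123,2.6962)
  v3: (1-0.523)·(-3.11,-0.99) + 0.523·(-2.53,-1.53) = (-2.8067,-1.2724)
  v4: (1-0.523)·(-3.19,-2.5) + 0.523·(-2.65,-2.59) = (-2.9076,-2.5471)
Shoelace sum Σ(x_i·y_{i+1} − x_{i+1}·y_i):
  i=1: 2.3466·2.6962 − -2.3123·0.6851 = +7.9109 (running +7.9109)
  i=2: -2.3123·-1.2724 − -2.8067·2.6962 = +10.5095 (running +18.4205)
  i=3: -2.8067·-2.5471 − -2.9076·-1.2724 = +3.4491 (running +21.8696)
  i=4: -2.9076·0.6851 − 2.3466·-2.5471 = +3.9849 (running +25.8545)
Area = |Σ|/2 = |25.8545|/2 = 12.9273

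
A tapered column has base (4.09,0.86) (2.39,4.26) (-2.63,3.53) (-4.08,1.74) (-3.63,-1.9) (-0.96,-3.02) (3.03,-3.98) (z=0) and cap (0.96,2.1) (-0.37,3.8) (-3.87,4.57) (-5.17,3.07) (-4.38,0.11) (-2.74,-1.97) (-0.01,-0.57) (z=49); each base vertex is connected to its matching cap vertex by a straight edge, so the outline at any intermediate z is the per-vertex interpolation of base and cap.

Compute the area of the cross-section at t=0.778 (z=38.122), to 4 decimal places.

Cross-section at t=0.778: each vertex is (1-t)·p0[i] + t·p1[i].
  v1: (1-0.778)·(4.09,0.86) + 0.778·(0.96,2.1) = (1.6549,1.8247)
  v2: (1-0.778)·(2.39,4.26) + 0.778·(-0.37,3.8) = (0.2427,3.9021)
  v3: (1-0.778)·(-2.63,3.53) + 0.778·(-3.87,4.57) = (-3.5947,4.3391)
  v4: (1-0.778)·(-4.08,1.74) + 0.778·(-5.17,3.07) = (-4.9280,2.7747)
  v5: (1-0.778)·(-3.63,-1.9) + 0.778·(-4.38,0.11) = (-4.2135,-0.3362)
  v6: (1-0.778)·(-0.96,-3.02) + 0.778·(-2.74,-1.97) = (-2.3448,-2.2031)
  v7: (1-0.778)·(3.03,-3.98) + 0.778·(-0.01,-0.57) = (0.6649,-1.3270)
Shoelace sum Σ(x_i·y_{i+1} − x_{i+1}·y_i):
  i=1: 1.6549·3.9021 − 0.2427·1.8247 = +6.0146 (running +6.0146)
  i=2: 0.2427·4.3391 − -3.5947·3.9021 = +15.0802 (running +21.0948)
  i=3: -3.5947·2.7747 − -4.9280·4.3391 = +11.4089 (running +32.5036)
  i=4: -4.9280·-0.3362 − -4.2135·2.7747 = +13.3483 (running +45.8519)
  i=5: -4.2135·-2.2031 − -2.3448·-0.3362 = +8.4944 (running +54.3463)
  i=6: -2.3448·-1.3270 − 0.6649·-2.2031 = +4.5764 (running +58.9227)
  i=7: 0.6649·1.8247 − 1.6549·-1.3270 = +3.4093 (running +62.3320)
Area = |Σ|/2 = |62.3320|/2 = 31.1660

Area at t=0.778: 31.1660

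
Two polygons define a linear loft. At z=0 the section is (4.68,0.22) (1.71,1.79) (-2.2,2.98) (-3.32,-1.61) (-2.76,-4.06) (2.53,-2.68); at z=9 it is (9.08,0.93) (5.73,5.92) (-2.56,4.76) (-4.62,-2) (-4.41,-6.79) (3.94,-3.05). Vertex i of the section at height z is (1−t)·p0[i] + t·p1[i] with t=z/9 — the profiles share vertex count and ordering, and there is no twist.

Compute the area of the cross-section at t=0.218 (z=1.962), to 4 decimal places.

Area at t=0.218: 47.4899

Cross-section at t=0.218: each vertex is (1-t)·p0[i] + t·p1[i].
  v1: (1-0.218)·(4.68,0.22) + 0.218·(9.08,0.93) = (5.6392,0.3748)
  v2: (1-0.218)·(1.71,1.79) + 0.218·(5.73,5.92) = (2.5864,2.6903)
  v3: (1-0.218)·(-2.2,2.98) + 0.218·(-2.56,4.76) = (-2.2785,3.3680)
  v4: (1-0.218)·(-3.32,-1.61) + 0.218·(-4.62,-2) = (-3.6034,-1.6950)
  v5: (1-0.218)·(-2.76,-4.06) + 0.218·(-4.41,-6.79) = (-3.1197,-4.6551)
  v6: (1-0.218)·(2.53,-2.68) + 0.218·(3.94,-3.05) = (2.8374,-2.7607)
Shoelace sum Σ(x_i·y_{i+1} − x_{i+1}·y_i):
  i=1: 5.6392·2.6903 − 2.5864·0.3748 = +14.2020 (running +14.2020)
  i=2: 2.5864·3.3680 − -2.2785·2.6903 = +14.8408 (running +29.0429)
  i=3: -2.2785·-1.6950 − -3.6034·3.3680 = +15.9985 (running +45.0414)
  i=4: -3.6034·-4.6551 − -3.1197·-1.6950 = +11.4864 (running +56.5277)
  i=5: -3.1197·-2.7607 − 2.8374·-4.6551 = +21.8208 (running +78.3486)
  i=6: 2.8374·0.3748 − 5.6392·-2.7607 = +16.6313 (running +94.9799)
Area = |Σ|/2 = |94.9799|/2 = 47.4899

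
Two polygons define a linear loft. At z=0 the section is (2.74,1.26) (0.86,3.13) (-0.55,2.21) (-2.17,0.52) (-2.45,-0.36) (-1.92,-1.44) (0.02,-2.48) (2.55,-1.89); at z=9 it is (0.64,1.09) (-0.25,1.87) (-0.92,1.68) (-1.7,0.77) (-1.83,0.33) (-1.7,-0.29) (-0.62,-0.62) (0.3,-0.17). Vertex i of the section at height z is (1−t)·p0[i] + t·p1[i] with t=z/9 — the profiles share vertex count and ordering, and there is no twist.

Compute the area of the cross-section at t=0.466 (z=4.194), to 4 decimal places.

Area at t=0.466: 11.1922

Cross-section at t=0.466: each vertex is (1-t)·p0[i] + t·p1[i].
  v1: (1-0.466)·(2.74,1.26) + 0.466·(0.64,1.09) = (1.7614,1.1808)
  v2: (1-0.466)·(0.86,3.13) + 0.466·(-0.25,1.87) = (0.3427,2.5428)
  v3: (1-0.466)·(-0.55,2.21) + 0.466·(-0.92,1.68) = (-0.7224,1.9630)
  v4: (1-0.466)·(-2.17,0.52) + 0.466·(-1.7,0.77) = (-1.9510,0.6365)
  v5: (1-0.466)·(-2.45,-0.36) + 0.466·(-1.83,0.33) = (-2.1611,-0.0385)
  v6: (1-0.466)·(-1.92,-1.44) + 0.466·(-1.7,-0.29) = (-1.8175,-0.9041)
  v7: (1-0.466)·(0.02,-2.48) + 0.466·(-0.62,-0.62) = (-0.2782,-1.6132)
  v8: (1-0.466)·(2.55,-1.89) + 0.466·(0.3,-0.17) = (1.5015,-1.0885)
Shoelace sum Σ(x_i·y_{i+1} − x_{i+1}·y_i):
  i=1: 1.7614·2.5428 − 0.3427·1.1808 = +4.0743 (running +4.0743)
  i=2: 0.3427·1.9630 − -0.7224·2.5428 = +2.5098 (running +6.5841)
  i=3: -0.7224·0.6365 − -1.9510·1.9630 = +3.3700 (running +9.9541)
  i=4: -1.9510·-0.0385 − -2.1611·0.6365 = +1.4506 (running +11.4046)
  i=5: -2.1611·-0.9041 − -1.8175·-0.0385 = +1.8839 (running +13.2885)
  i=6: -1.8175·-1.6132 − -0.2782·-0.9041 = +2.6805 (running +15.9690)
  i=7: -0.2782·-1.0885 − 1.5015·-1.6132 = +2.7251 (running +18.6942)
  i=8: 1.5015·1.1808 − 1.7614·-1.0885 = +3.6902 (running +22.3844)
Area = |Σ|/2 = |22.3844|/2 = 11.1922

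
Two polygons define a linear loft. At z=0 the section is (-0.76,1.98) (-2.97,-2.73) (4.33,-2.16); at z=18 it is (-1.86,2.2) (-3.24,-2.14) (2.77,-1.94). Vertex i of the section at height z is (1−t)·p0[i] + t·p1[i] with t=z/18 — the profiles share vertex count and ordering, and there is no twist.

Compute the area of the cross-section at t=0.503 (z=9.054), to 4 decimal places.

Area at t=0.503: 14.7004

Cross-section at t=0.503: each vertex is (1-t)·p0[i] + t·p1[i].
  v1: (1-0.503)·(-0.76,1.98) + 0.503·(-1.86,2.2) = (-1.3133,2.0907)
  v2: (1-0.503)·(-2.97,-2.73) + 0.503·(-3.24,-2.14) = (-3.1058,-2.4332)
  v3: (1-0.503)·(4.33,-2.16) + 0.503·(2.77,-1.94) = (3.5453,-2.0493)
Shoelace sum Σ(x_i·y_{i+1} − x_{i+1}·y_i):
  i=1: -1.3133·-2.4332 − -3.1058·2.0907 = +9.6888 (running +9.6888)
  i=2: -3.1058·-2.0493 − 3.5453·-2.4332 = +14.9914 (running +24.6802)
  i=3: 3.5453·2.0907 − -1.3133·-2.0493 = +4.7207 (running +29.4009)
Area = |Σ|/2 = |29.4009|/2 = 14.7004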